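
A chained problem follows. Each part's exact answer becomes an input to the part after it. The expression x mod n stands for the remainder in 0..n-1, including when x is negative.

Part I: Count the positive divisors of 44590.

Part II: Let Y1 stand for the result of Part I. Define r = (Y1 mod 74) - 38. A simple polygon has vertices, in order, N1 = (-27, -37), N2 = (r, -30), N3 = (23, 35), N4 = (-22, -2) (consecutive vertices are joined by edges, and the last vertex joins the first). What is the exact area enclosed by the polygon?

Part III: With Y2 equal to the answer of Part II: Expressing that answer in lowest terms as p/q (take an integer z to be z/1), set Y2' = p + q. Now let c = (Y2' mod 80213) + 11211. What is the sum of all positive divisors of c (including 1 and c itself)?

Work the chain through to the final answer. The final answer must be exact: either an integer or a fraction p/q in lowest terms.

26880

Part I: 44590 = 2 * 5 * 7^3 * 13; number of divisors = (1+1) * (1+1) * (3+1) * (1+1) = 32; answer 32
Part II: Y1 = 32; r = -6; cross terms: (-27*-30 - -6*-37)=588, (-6*35 - 23*-30)=480, (23*-2 - -22*35)=724, (-22*-37 - -27*-2)=760; twice the area = |2552| = 2552; area = 1276; answer 1276
Part III: Y2 = 1276; threaded value p + q = 1277; c = 12488; 12488 = 2^3 * 7 * 223; sigma = (1 + 2 + 4 + 8) * (1 + 7) * (1 + 223) = 15 * 8 * 224 = 26880; answer 26880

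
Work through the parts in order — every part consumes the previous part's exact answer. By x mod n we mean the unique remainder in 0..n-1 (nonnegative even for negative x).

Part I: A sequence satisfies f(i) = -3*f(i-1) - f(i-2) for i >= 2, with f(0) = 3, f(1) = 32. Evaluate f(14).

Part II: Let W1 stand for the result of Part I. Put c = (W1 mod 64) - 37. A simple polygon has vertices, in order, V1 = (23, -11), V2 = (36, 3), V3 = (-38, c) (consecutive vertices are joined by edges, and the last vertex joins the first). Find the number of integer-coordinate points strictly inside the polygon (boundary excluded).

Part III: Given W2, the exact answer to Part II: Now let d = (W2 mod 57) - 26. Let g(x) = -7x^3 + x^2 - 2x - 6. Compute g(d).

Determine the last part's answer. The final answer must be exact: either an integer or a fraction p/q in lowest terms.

Part I: f(2) = -3*(32) - 1*(3) = -99; iterating: f(2)=-99, f(3)=265, f(4)=-696, f(5)=1823, f(6)=-4773, f(7)=12496, f(8)=-32715, f(9)=85649, f(10)=-224232, f(11)=587047, f(12)=-1536909, f(13)=4023680, f(14)=-10534131; answer -10534131
Part II: W1 = -10534131; c = -24; cross terms: (23*3 - 36*-11)=465, (36*-24 - -38*3)=-750, (-38*-11 - 23*-24)=970; twice the area = |685| = 685; area = 685/2; boundary points = 1 + 1 + 1 = 3; strictly interior points = area - boundary/2 + 1 = 342; answer 342
Part III: W2 = 342; d = -26; -7*(-26)^3 + 1*(-26)^2 - 2*(-26)^1 - 6 = (123032) + (676) + (52) + (-6) = 123754; answer 123754

123754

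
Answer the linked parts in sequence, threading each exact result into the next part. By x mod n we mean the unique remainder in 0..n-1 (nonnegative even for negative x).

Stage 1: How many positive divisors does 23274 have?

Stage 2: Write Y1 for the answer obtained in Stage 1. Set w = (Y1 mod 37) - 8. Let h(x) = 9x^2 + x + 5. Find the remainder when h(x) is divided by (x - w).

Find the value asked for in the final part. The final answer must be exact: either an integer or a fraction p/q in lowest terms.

589

Stage 1: 23274 = 2 * 3^3 * 431; number of divisors = (1+1) * (3+1) * (1+1) = 16; answer 16
Stage 2: Y1 = 16; w = 8; remainder = value at the root: 9*(8)^2 + 1*(8)^1 + 5 = (576) + (8) + (5) = 589; answer 589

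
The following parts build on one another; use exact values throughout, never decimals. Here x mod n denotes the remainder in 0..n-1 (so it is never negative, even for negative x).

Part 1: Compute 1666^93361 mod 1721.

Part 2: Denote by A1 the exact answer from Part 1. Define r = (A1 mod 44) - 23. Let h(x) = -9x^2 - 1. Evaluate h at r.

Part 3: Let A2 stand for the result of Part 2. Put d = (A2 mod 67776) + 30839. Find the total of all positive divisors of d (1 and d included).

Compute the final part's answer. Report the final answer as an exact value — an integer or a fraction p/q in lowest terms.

Part 1: squarings mod 1721: 1666^1=1666, 1666^2=1304, 1666^4=68, 1666^8=1182, 1666^16=1393, 1666^32=882, 1666^64=32, 1666^128=1024, 1666^256=487, 1666^512=1392, 1666^1024=1539, 1666^2048=425, 1666^4096=1641, 1666^8192=1237, 1666^16384=200, 1666^32768=417, 1666^65536=68; 1666^93361 = 1666^1 * 1666^16 * 1666^32 * 1666^128 * 1666^1024 * 1666^2048 * 1666^8192 * 1666^16384 * 1666^65536 = 1482 (mod 1721); answer 1482
Part 2: A1 = 1482; r = 7; -9*(7)^2 - 1 = (-441) + (-1) = -442; answer -442
Part 3: A2 = -442; d = 98173; 98173 = 19 * 5167; sigma = (1 + 19) * (1 + 5167) = 20 * 5168 = 103360; answer 103360

103360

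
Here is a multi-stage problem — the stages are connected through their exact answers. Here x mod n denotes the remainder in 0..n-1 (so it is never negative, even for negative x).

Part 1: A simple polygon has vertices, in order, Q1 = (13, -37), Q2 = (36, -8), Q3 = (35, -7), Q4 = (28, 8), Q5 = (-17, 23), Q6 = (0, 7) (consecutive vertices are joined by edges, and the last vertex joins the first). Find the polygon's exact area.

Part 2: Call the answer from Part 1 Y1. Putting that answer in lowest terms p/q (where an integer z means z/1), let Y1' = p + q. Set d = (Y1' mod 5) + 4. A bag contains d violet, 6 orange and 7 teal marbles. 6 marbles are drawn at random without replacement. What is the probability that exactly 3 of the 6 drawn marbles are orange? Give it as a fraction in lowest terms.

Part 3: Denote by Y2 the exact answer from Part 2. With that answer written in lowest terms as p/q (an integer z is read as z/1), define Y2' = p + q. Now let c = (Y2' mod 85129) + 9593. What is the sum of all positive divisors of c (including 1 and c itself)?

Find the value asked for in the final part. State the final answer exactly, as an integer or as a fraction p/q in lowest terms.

Part 1: cross terms: (13*-8 - 36*-37)=1228, (36*-7 - 35*-8)=28, (35*8 - 28*-7)=476, (28*23 - -17*8)=780, (-17*7 - 0*23)=-119, (0*-37 - 13*7)=-91; twice the area = |2302| = 2302; area = 1151; answer 1151
Part 2: Y1 = 1151; threaded value p + q = 1152; d = 6; total draws C(19,6) = 27132; favorable C(6,3)*C(13,3) = 5720; P = 1430/6783; answer 1430/6783
Part 3: Y2 = 1430/6783; threaded value p + q = 8213; c = 17806; 17806 = 2 * 29 * 307; sigma = (1 + 2) * (1 + 29) * (1 + 307) = 3 * 30 * 308 = 27720; answer 27720

27720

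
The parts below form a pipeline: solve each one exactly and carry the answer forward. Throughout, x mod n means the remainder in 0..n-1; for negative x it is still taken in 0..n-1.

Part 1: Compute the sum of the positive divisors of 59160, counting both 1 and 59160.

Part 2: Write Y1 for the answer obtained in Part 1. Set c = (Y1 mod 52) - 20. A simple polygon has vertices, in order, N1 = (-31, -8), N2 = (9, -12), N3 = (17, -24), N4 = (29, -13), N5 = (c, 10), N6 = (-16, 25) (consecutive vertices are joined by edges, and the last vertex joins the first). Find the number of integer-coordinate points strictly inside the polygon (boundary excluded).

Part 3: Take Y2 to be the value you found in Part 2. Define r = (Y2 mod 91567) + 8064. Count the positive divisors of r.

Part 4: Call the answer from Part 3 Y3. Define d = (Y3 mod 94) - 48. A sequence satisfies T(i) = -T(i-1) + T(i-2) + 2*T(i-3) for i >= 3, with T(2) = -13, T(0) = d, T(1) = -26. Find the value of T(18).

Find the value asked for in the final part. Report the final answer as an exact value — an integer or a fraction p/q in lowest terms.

21

Part 1: 59160 = 2^3 * 3 * 5 * 17 * 29; sigma = (1 + 2 + 4 + 8) * (1 + 3) * (1 + 5) * (1 + 17) * (1 + 29) = 15 * 4 * 6 * 18 * 30 = 194400; answer 194400
Part 2: Y1 = 194400; c = 4; cross terms: (-31*-12 - 9*-8)=444, (9*-24 - 17*-12)=-12, (17*-13 - 29*-24)=475, (29*10 - 4*-13)=342, (4*25 - -16*10)=260, (-16*-8 - -31*25)=903; twice the area = |2412| = 2412; area = 1206; boundary points = 4 + 4 + 1 + 1 + 5 + 3 = 18; strictly interior points = area - boundary/2 + 1 = 1198; answer 1198
Part 3: Y2 = 1198; r = 9262; 9262 = 2 * 11 * 421; number of divisors = (1+1) * (1+1) * (1+1) = 8; answer 8
Part 4: Y3 = 8; d = -40; T(3) = -1*(-13) + 1*(-26) + 2*(-40) = -93; iterating: T(3)=-93, T(4)=28, T(5)=-147, T(6)=-11, T(7)=-80, T(8)=-225, T(9)=123, T(10)=-508, T(11)=181, T(12)=-443, T(13)=-392, T(14)=311, T(15)=-1589, T(16)=1116, T(17)=-2083, T(18)=21; answer 21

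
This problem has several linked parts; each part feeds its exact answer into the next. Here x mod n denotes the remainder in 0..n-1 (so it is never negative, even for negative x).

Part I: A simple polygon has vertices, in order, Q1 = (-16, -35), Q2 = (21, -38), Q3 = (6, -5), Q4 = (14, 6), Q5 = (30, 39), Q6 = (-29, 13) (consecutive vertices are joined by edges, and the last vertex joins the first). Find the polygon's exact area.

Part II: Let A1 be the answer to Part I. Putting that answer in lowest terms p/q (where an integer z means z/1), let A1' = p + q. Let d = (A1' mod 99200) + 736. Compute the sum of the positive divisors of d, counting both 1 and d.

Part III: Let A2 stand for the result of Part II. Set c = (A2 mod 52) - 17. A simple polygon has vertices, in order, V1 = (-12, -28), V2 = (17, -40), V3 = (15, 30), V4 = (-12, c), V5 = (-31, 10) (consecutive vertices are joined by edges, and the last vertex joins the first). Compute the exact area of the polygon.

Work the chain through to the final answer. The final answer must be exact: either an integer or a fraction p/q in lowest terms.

1992

Part I: cross terms: (-16*-38 - 21*-35)=1343, (21*-5 - 6*-38)=123, (6*6 - 14*-5)=106, (14*39 - 30*6)=366, (30*13 - -29*39)=1521, (-29*-35 - -16*13)=1223; twice the area = |4682| = 4682; area = 2341; answer 2341
Part II: A1 = 2341; threaded value p + q = 2342; d = 3078; 3078 = 2 * 3^4 * 19; sigma = (1 + 2) * (1 + 3 + 9 + 27 + 81) * (1 + 19) = 3 * 121 * 20 = 7260; answer 7260
Part III: A2 = 7260; c = 15; cross terms: (-12*-40 - 17*-28)=956, (17*30 - 15*-40)=1110, (15*15 - -12*30)=585, (-12*10 - -31*15)=345, (-31*-28 - -12*10)=988; twice the area = |3984| = 3984; area = 1992; answer 1992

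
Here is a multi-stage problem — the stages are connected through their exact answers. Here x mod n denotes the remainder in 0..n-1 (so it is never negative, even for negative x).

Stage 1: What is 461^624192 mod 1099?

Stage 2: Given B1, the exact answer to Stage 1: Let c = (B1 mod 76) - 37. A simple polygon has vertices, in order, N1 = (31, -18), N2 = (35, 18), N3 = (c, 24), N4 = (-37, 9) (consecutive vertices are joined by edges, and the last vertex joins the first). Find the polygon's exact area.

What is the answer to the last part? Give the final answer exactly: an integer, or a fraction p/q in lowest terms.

Stage 1: squarings mod 1099: 461^1=461, 461^2=414, 461^4=1051, 461^8=106, 461^16=246, 461^32=71, 461^64=645, 461^128=603, 461^256=939, 461^512=323, 461^1024=1023, 461^2048=281, 461^4096=932, 461^8192=414, 461^16384=1051, 461^32768=106, 461^65536=246, 461^131072=71, 461^262144=645, 461^524288=603; 461^624192 = 461^64 * 461^512 * 461^1024 * 461^32768 * 461^65536 * 461^524288 = 988 (mod 1099); answer 988
Stage 2: B1 = 988; c = -37; cross terms: (31*18 - 35*-18)=1188, (35*24 - -37*18)=1506, (-37*9 - -37*24)=555, (-37*-18 - 31*9)=387; twice the area = |3636| = 3636; area = 1818; answer 1818

1818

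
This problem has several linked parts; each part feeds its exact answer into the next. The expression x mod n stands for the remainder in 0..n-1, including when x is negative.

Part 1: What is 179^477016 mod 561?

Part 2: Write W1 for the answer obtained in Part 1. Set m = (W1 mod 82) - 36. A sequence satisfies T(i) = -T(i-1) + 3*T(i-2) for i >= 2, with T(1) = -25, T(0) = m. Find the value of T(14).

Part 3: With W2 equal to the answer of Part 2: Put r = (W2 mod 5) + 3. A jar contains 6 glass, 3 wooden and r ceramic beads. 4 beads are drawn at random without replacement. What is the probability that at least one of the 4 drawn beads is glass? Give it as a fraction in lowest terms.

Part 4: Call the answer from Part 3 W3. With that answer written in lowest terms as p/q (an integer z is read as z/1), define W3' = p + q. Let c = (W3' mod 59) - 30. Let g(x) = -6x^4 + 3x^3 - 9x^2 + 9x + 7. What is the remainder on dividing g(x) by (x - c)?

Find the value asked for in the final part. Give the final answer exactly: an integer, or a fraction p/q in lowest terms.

-2037521

Part 1: squarings mod 561: 179^1=179, 179^2=64, 179^4=169, 179^8=511, 179^16=256, 179^32=460, 179^64=103, 179^128=511, 179^256=256, 179^512=460, 179^1024=103, 179^2048=511, 179^4096=256, 179^8192=460, 179^16384=103, 179^32768=511, 179^65536=256, 179^131072=460, 179^262144=103; 179^477016 = 179^8 * 179^16 * 179^64 * 179^256 * 179^512 * 179^1024 * 179^16384 * 179^65536 * 179^131072 * 179^262144 = 256 (mod 561); answer 256
Part 2: W1 = 256; m = -26; T(2) = -1*(-25) + 3*(-26) = -53; iterating: T(2)=-53, T(3)=-22, T(4)=-137, T(5)=71, T(6)=-482, T(7)=695, T(8)=-2141, T(9)=4226, T(10)=-10649, T(11)=23327, T(12)=-55274, T(13)=125255, T(14)=-291077; answer -291077
Part 3: W2 = -291077; r = 6; total draws C(15,4) = 1365; complement C(9,4) = 126; favorable 1365 - 126 = 1239; P = 59/65; answer 59/65
Part 4: W3 = 59/65; threaded value p + q = 124; c = -24; remainder = value at the root: -6*(-24)^4 + 3*(-24)^3 - 9*(-24)^2 + 9*(-24)^1 + 7 = (-1990656) + (-41472) + (-5184) + (-216) + (7) = -2037521; answer -2037521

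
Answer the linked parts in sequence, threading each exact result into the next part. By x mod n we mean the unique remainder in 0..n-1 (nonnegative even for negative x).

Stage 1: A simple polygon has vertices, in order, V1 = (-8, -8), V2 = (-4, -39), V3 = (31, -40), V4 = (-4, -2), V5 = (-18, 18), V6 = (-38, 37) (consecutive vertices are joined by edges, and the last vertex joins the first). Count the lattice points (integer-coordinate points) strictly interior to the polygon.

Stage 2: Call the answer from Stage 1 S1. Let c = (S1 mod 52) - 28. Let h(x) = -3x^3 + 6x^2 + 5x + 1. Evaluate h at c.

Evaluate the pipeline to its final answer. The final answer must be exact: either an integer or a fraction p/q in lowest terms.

501

Stage 1: cross terms: (-8*-39 - -4*-8)=280, (-4*-40 - 31*-39)=1369, (31*-2 - -4*-40)=-222, (-4*18 - -18*-2)=-108, (-18*37 - -38*18)=18, (-38*-8 - -8*37)=600; twice the area = |1937| = 1937; area = 1937/2; boundary points = 1 + 1 + 1 + 2 + 1 + 15 = 21; strictly interior points = area - boundary/2 + 1 = 959; answer 959
Stage 2: S1 = 959; c = -5; -3*(-5)^3 + 6*(-5)^2 + 5*(-5)^1 + 1 = (375) + (150) + (-25) + (1) = 501; answer 501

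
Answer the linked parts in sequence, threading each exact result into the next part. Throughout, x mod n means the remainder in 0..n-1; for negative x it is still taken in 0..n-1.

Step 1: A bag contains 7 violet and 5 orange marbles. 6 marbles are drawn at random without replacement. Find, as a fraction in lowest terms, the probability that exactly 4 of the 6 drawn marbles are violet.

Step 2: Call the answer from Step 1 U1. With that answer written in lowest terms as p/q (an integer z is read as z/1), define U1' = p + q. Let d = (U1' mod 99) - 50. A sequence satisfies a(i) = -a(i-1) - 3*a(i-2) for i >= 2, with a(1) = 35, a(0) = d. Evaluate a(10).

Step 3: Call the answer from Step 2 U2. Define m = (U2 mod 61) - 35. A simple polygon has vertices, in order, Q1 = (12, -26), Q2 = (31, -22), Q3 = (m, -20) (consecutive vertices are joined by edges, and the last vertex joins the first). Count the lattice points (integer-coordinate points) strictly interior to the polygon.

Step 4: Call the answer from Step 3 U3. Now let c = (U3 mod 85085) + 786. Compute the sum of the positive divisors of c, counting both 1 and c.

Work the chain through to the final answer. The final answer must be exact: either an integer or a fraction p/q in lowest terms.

Step 1: total draws C(12,6) = 924; favorable C(7,4)*C(5,2) = 350; P = 25/66; answer 25/66
Step 2: U1 = 25/66; threaded value p + q = 91; d = 41; a(2) = -1*(35) - 3*(41) = -158; iterating: a(2)=-158, a(3)=53, a(4)=421, a(5)=-580, a(6)=-683, a(7)=2423, a(8)=-374, a(9)=-6895, a(10)=8017; answer 8017
Step 3: U2 = 8017; m = -9; cross terms: (12*-22 - 31*-26)=542, (31*-20 - -9*-22)=-818, (-9*-26 - 12*-20)=474; twice the area = |198| = 198; area = 99; boundary points = 1 + 2 + 3 = 6; strictly interior points = area - boundary/2 + 1 = 97; answer 97
Step 4: U3 = 97; c = 883; 883 is prime, so its only divisors are 1 and 883; sigma = 1 + 883 = 884; answer 884

884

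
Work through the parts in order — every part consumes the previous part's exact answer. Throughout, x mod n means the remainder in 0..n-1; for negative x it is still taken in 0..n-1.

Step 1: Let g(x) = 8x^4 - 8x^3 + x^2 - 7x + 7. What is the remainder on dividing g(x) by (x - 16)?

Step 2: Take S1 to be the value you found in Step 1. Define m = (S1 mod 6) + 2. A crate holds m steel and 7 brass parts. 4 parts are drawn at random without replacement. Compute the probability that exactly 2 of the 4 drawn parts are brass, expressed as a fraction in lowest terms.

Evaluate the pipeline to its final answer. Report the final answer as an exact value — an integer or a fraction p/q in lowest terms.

Step 1: remainder = value at the root: 8*(16)^4 - 8*(16)^3 + 1*(16)^2 - 7*(16)^1 + 7 = (524288) + (-32768) + (256) + (-112) + (7) = 491671; answer 491671
Step 2: S1 = 491671; m = 3; total draws C(10,4) = 210; favorable C(7,2)*C(3,2) = 63; P = 3/10; answer 3/10

3/10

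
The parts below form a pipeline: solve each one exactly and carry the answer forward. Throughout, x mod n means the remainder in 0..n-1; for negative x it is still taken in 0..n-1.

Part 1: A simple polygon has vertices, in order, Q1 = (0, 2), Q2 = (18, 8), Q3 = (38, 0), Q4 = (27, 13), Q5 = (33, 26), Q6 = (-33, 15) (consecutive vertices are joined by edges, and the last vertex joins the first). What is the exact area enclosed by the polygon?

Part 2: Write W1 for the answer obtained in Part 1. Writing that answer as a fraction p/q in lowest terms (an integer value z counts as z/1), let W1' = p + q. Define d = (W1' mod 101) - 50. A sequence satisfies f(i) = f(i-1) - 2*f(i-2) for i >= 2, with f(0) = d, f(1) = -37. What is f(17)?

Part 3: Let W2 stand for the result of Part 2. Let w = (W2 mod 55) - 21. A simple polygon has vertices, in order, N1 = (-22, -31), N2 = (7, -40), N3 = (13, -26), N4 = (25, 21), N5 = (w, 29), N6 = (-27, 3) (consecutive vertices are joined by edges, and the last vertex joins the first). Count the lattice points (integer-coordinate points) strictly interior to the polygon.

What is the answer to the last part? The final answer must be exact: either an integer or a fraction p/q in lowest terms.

2225

Part 1: cross terms: (0*8 - 18*2)=-36, (18*0 - 38*8)=-304, (38*13 - 27*0)=494, (27*26 - 33*13)=273, (33*15 - -33*26)=1353, (-33*2 - 0*15)=-66; twice the area = |1714| = 1714; area = 857; answer 857
Part 2: W1 = 857; threaded value p + q = 858; d = 0; f(2) = 1*(-37) - 2*(0) = -37; iterating: f(2)=-37, f(3)=37, f(4)=111, f(5)=37, f(6)=-185, f(7)=-259, f(8)=111, f(9)=629, f(10)=407, f(11)=-851, f(12)=-1665, f(13)=37, f(14)=3367, f(15)=3293, f(16)=-3441, f(17)=-10027; answer -10027
Part 3: W2 = -10027; w = 17; cross terms: (-22*-40 - 7*-31)=1097, (7*-26 - 13*-40)=338, (13*21 - 25*-26)=923, (25*29 - 17*21)=368, (17*3 - -27*29)=834, (-27*-31 - -22*3)=903; twice the area = |4463| = 4463; area = 4463/2; boundary points = 1 + 2 + 1 + 8 + 2 + 1 = 15; strictly interior points = area - boundary/2 + 1 = 2225; answer 2225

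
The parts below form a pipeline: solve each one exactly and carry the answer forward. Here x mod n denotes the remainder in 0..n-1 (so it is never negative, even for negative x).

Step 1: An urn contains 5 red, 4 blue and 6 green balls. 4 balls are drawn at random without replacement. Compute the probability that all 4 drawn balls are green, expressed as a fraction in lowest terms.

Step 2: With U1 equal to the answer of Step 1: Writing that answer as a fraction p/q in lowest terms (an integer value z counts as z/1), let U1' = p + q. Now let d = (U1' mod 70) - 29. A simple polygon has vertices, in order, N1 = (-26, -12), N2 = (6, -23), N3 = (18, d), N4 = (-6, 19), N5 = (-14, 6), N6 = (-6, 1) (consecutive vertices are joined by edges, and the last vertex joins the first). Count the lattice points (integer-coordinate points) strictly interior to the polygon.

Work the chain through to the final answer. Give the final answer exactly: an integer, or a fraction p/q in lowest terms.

842

Step 1: total draws C(15,4) = 1365; favorable C(6,4) = 15; P = 1/91; answer 1/91
Step 2: U1 = 1/91; threaded value p + q = 92; d = -7; cross terms: (-26*-23 - 6*-12)=670, (6*-7 - 18*-23)=372, (18*19 - -6*-7)=300, (-6*6 - -14*19)=230, (-14*1 - -6*6)=22, (-6*-12 - -26*1)=98; twice the area = |1692| = 1692; area = 846; boundary points = 1 + 4 + 2 + 1 + 1 + 1 = 10; strictly interior points = area - boundary/2 + 1 = 842; answer 842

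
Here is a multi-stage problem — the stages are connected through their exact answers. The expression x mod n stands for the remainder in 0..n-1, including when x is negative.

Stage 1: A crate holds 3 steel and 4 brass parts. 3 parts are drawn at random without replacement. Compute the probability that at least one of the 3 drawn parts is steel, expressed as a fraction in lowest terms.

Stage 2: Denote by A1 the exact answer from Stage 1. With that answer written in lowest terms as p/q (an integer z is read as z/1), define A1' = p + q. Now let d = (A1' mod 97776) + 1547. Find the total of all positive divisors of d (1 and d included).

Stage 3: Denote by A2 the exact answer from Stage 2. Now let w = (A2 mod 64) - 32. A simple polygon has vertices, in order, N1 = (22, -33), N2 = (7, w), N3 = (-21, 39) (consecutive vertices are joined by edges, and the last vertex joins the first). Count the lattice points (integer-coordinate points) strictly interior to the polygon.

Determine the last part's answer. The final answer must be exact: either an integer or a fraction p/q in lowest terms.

Stage 1: total draws C(7,3) = 35; complement C(4,3) = 4; favorable 35 - 4 = 31; P = 31/35; answer 31/35
Stage 2: A1 = 31/35; threaded value p + q = 66; d = 1613; 1613 is prime, so its only divisors are 1 and 1613; sigma = 1 + 1613 = 1614; answer 1614
Stage 3: A2 = 1614; w = -18; cross terms: (22*-18 - 7*-33)=-165, (7*39 - -21*-18)=-105, (-21*-33 - 22*39)=-165; twice the area = |-435| = 435; area = 435/2; boundary points = 15 + 1 + 1 = 17; strictly interior points = area - boundary/2 + 1 = 210; answer 210

210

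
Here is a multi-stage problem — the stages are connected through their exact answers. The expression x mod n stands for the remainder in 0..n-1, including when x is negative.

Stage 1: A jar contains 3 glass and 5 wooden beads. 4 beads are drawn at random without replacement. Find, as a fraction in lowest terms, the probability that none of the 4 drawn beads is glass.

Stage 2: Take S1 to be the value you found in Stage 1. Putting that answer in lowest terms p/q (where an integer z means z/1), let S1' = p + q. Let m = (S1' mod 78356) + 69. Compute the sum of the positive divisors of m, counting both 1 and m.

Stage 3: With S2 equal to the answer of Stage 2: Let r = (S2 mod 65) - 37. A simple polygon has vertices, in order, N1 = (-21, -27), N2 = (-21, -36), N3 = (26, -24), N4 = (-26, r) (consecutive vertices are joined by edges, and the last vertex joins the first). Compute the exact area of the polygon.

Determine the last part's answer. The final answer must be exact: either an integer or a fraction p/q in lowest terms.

Stage 1: total draws C(8,4) = 70; favorable C(5,4) = 5; P = 1/14; answer 1/14
Stage 2: S1 = 1/14; threaded value p + q = 15; m = 84; 84 = 2^2 * 3 * 7; sigma = (1 + 2 + 4) * (1 + 3) * (1 + 7) = 7 * 4 * 8 = 224; answer 224
Stage 3: S2 = 224; r = -8; cross terms: (-21*-36 - -21*-27)=189, (-21*-24 - 26*-36)=1440, (26*-8 - -26*-24)=-832, (-26*-27 - -21*-8)=534; twice the area = |1331| = 1331; area = 1331/2; answer 1331/2

1331/2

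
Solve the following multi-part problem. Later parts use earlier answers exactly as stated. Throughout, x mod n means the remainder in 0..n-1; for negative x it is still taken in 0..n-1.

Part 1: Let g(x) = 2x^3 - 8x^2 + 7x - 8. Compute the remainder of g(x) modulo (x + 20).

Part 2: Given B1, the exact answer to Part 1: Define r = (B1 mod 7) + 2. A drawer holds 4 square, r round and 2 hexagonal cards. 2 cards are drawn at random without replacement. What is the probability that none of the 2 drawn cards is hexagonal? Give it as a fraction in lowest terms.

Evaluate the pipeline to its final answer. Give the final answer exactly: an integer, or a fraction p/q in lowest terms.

15/28

Part 1: remainder = value at the root: 2*(-20)^3 - 8*(-20)^2 + 7*(-20)^1 - 8 = (-16000) + (-3200) + (-140) + (-8) = -19348; answer -19348
Part 2: B1 = -19348; r = 2; total draws C(8,2) = 28; favorable C(6,2) = 15; P = 15/28; answer 15/28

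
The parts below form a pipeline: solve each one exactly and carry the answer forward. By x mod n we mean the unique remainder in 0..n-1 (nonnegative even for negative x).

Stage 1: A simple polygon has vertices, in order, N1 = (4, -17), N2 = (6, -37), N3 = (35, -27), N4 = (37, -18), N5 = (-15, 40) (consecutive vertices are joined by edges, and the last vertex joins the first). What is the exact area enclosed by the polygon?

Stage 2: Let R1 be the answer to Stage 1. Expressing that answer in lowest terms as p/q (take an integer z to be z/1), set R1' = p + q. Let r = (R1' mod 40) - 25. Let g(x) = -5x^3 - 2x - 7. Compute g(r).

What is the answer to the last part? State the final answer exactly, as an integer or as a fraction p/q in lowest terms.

53277

Stage 1: cross terms: (4*-37 - 6*-17)=-46, (6*-27 - 35*-37)=1133, (35*-18 - 37*-27)=369, (37*40 - -15*-18)=1210, (-15*-17 - 4*40)=95; twice the area = |2761| = 2761; area = 2761/2; answer 2761/2
Stage 2: R1 = 2761/2; threaded value p + q = 2763; r = -22; -5*(-22)^3 - 2*(-22)^1 - 7 = (53240) + (44) + (-7) = 53277; answer 53277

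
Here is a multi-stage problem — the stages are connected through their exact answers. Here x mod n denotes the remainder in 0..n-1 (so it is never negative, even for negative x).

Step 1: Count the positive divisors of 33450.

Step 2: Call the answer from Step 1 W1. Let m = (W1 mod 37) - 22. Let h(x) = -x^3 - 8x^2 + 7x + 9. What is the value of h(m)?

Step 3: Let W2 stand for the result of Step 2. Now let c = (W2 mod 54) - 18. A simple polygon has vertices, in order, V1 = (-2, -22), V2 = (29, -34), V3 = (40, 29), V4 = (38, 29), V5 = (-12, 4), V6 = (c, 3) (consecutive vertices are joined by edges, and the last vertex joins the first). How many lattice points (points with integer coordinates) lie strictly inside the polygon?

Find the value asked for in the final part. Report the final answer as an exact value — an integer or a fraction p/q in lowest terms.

Step 1: 33450 = 2 * 3 * 5^2 * 223; number of divisors = (1+1) * (1+1) * (2+1) * (1+1) = 24; answer 24
Step 2: W1 = 24; m = 2; -1*(2)^3 - 8*(2)^2 + 7*(2)^1 + 9 = (-8) + (-32) + (14) + (9) = -17; answer -17
Step 3: W2 = -17; c = 19; cross terms: (-2*-34 - 29*-22)=706, (29*29 - 40*-34)=2201, (40*29 - 38*29)=58, (38*4 - -12*29)=500, (-12*3 - 19*4)=-112, (19*-22 - -2*3)=-412; twice the area = |2941| = 2941; area = 2941/2; boundary points = 1 + 1 + 2 + 25 + 1 + 1 = 31; strictly interior points = area - boundary/2 + 1 = 1456; answer 1456

1456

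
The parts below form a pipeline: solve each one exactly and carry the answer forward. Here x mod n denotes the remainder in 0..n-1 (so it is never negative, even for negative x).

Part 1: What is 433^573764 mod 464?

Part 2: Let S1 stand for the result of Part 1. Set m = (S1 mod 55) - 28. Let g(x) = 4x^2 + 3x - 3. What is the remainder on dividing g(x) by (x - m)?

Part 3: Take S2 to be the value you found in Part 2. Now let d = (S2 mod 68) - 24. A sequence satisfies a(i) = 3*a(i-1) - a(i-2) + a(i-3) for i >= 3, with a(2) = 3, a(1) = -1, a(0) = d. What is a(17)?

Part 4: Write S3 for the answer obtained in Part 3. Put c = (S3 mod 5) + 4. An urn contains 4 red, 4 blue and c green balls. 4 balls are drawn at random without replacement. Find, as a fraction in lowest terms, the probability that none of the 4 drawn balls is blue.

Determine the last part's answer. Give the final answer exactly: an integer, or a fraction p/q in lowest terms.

Part 1: squarings mod 464: 433^1=433, 433^2=33, 433^4=161, 433^8=401, 433^16=257, 433^32=161, 433^64=401, 433^128=257, 433^256=161, 433^512=401, 433^1024=257, 433^2048=161, 433^4096=401, 433^8192=257, 433^16384=161, 433^32768=401, 433^65536=257, 433^131072=161, 433^262144=401, 433^524288=257; 433^573764 = 433^4 * 433^64 * 433^256 * 433^16384 * 433^32768 * 433^524288 = 257 (mod 464); answer 257
Part 2: S1 = 257; m = 9; remainder = value at the root: 4*(9)^2 + 3*(9)^1 - 3 = (324) + (27) + (-3) = 348; answer 348
Part 3: S2 = 348; d = -16; a(3) = 3*(3) - 1*(-1) + 1*(-16) = -6; iterating: a(3)=-6, a(4)=-22, a(5)=-57, a(6)=-155, a(7)=-430, a(8)=-1192, a(9)=-3301, a(10)=-9141, a(11)=-25314, a(12)=-70102, a(13)=-194133, a(14)=-537611, a(15)=-1488802, a(16)=-4122928, a(17)=-11417593; answer -11417593
Part 4: S3 = -11417593; c = 6; total draws C(14,4) = 1001; favorable C(10,4) = 210; P = 30/143; answer 30/143

30/143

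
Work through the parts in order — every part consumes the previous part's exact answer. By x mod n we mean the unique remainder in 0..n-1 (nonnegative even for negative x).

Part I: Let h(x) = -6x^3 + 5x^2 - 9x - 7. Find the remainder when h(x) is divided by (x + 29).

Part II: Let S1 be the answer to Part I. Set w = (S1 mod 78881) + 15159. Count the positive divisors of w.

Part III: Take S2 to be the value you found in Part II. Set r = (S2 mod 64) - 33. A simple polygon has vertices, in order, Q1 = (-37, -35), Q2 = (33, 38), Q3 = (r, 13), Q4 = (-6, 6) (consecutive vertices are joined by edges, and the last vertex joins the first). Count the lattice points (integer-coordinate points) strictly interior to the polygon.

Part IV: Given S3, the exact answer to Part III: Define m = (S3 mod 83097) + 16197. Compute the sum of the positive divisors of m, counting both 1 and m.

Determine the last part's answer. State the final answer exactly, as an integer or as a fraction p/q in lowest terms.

29820

Part I: remainder = value at the root: -6*(-29)^3 + 5*(-29)^2 - 9*(-29)^1 - 7 = (146334) + (4205) + (261) + (-7) = 150793; answer 150793
Part II: S1 = 150793; w = 87071; 87071 is prime, so its only divisors are 1 and 87071; count = 2; answer 2
Part III: S2 = 2; r = -31; cross terms: (-37*38 - 33*-35)=-251, (33*13 - -31*38)=1607, (-31*6 - -6*13)=-108, (-6*-35 - -37*6)=432; twice the area = |1680| = 1680; area = 840; boundary points = 1 + 1 + 1 + 1 = 4; strictly interior points = area - boundary/2 + 1 = 839; answer 839
Part IV: S3 = 839; m = 17036; 17036 = 2^2 * 4259; sigma = (1 + 2 + 4) * (1 + 4259) = 7 * 4260 = 29820; answer 29820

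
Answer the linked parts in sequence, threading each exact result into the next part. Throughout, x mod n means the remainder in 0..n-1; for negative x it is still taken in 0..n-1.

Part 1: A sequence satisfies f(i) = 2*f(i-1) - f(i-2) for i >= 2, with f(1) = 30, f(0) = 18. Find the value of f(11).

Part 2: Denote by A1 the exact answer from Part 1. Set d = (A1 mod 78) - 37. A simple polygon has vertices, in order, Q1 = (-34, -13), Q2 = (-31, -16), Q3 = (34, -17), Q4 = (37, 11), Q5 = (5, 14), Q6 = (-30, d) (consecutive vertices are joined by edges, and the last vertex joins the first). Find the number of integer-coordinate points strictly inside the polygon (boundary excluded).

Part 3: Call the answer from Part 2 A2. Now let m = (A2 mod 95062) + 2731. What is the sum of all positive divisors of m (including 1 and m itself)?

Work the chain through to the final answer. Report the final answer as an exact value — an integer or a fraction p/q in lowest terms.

9672

Part 1: f(2) = 2*(30) - 1*(18) = 42; iterating: f(2)=42, f(3)=54, f(4)=66, f(5)=78, f(6)=90, f(7)=102, f(8)=114, f(9)=126, f(10)=138, f(11)=150; answer 150
Part 2: A1 = 150; d = 35; cross terms: (-34*-16 - -31*-13)=141, (-31*-17 - 34*-16)=1071, (34*11 - 37*-17)=1003, (37*14 - 5*11)=463, (5*35 - -30*14)=595, (-30*-13 - -34*35)=1580; twice the area = |4853| = 4853; area = 4853/2; boundary points = 3 + 1 + 1 + 1 + 7 + 4 = 17; strictly interior points = area - boundary/2 + 1 = 2419; answer 2419
Part 3: A2 = 2419; m = 5150; 5150 = 2 * 5^2 * 103; sigma = (1 + 2) * (1 + 5 + 25) * (1 + 103) = 3 * 31 * 104 = 9672; answer 9672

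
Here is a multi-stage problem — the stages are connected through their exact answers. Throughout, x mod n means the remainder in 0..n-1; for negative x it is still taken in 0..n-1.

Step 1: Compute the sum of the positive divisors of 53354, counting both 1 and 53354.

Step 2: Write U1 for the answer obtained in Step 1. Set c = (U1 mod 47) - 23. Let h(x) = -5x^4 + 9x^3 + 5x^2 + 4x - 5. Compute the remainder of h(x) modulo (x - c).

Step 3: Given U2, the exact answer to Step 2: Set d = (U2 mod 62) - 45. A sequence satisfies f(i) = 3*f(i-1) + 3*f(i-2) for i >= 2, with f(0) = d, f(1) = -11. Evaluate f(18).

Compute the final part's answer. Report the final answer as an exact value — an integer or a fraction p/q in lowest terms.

-31212100737

Step 1: 53354 = 2 * 7 * 37 * 103; sigma = (1 + 2) * (1 + 7) * (1 + 37) * (1 + 103) = 3 * 8 * 38 * 104 = 94848; answer 94848
Step 2: U1 = 94848; c = -21; remainder = value at the root: -5*(-21)^4 + 9*(-21)^3 + 5*(-21)^2 + 4*(-21)^1 - 5 = (-972405) + (-83349) + (2205) + (-84) + (-5) = -1053638; answer -1053638
Step 3: U2 = -1053638; d = 7; f(2) = 3*(-11) + 3*(7) = -12; iterating: f(2)=-12, f(3)=-69, f(4)=-243, f(5)=-936, f(6)=-3537, f(7)=-13419, f(8)=-50868, f(9)=-192861, f(10)=-731187, f(11)=-2772144, f(12)=-10509993, f(13)=-39846411, f(14)=-151069212, f(15)=-572746869, f(16)=-2171448243, f(17)=-8232585336, f(18)=-31212100737; answer -31212100737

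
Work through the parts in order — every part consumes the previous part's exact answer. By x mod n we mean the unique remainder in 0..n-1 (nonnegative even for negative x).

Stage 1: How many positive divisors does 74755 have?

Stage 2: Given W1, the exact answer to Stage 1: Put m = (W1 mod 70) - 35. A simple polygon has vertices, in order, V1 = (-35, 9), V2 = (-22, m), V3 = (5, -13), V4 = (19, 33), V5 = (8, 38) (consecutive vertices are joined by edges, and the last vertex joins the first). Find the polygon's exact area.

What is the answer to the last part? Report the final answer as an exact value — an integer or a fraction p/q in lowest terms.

Stage 1: 74755 = 5 * 14951; number of divisors = (1+1) * (1+1) = 4; answer 4
Stage 2: W1 = 4; m = -31; cross terms: (-35*-31 - -22*9)=1283, (-22*-13 - 5*-31)=441, (5*33 - 19*-13)=412, (19*38 - 8*33)=458, (8*9 - -35*38)=1402; twice the area = |3996| = 3996; area = 1998; answer 1998

1998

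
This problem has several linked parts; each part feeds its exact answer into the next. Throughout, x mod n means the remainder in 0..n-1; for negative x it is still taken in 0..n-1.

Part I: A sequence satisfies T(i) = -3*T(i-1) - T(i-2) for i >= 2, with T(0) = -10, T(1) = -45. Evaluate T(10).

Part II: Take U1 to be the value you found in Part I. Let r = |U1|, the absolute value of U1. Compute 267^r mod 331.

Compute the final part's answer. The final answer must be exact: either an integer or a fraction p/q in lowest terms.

Part I: T(2) = -3*(-45) - 1*(-10) = 145; iterating: T(2)=145, T(3)=-390, T(4)=1025, T(5)=-2685, T(6)=7030, T(7)=-18405, T(8)=48185, T(9)=-126150, T(10)=330265; answer 330265
Part II: U1 = 330265; r = 330265; squarings mod 331: 267^1=267, 267^2=124, 267^4=150, 267^8=323, 267^16=64, 267^32=124, 267^64=150, 267^128=323, 267^256=64, 267^512=124, 267^1024=150, 267^2048=323, 267^4096=64, 267^8192=124, 267^16384=150, 267^32768=323, 267^65536=64, 267^131072=124, 267^262144=150; 267^330265 = 267^1 * 267^8 * 267^16 * 267^512 * 267^2048 * 267^65536 * 267^262144 = 330 (mod 331); answer 330

330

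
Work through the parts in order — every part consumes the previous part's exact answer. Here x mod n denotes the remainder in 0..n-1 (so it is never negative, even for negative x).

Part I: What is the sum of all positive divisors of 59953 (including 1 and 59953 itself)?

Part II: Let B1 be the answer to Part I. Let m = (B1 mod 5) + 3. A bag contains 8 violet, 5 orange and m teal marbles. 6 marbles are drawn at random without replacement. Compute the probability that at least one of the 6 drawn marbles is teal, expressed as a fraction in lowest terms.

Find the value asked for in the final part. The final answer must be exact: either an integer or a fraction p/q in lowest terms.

11/14

Part I: 59953 = 167 * 359; sigma = (1 + 167) * (1 + 359) = 168 * 360 = 60480; answer 60480
Part II: B1 = 60480; m = 3; total draws C(16,6) = 8008; complement C(13,6) = 1716; favorable 8008 - 1716 = 6292; P = 11/14; answer 11/14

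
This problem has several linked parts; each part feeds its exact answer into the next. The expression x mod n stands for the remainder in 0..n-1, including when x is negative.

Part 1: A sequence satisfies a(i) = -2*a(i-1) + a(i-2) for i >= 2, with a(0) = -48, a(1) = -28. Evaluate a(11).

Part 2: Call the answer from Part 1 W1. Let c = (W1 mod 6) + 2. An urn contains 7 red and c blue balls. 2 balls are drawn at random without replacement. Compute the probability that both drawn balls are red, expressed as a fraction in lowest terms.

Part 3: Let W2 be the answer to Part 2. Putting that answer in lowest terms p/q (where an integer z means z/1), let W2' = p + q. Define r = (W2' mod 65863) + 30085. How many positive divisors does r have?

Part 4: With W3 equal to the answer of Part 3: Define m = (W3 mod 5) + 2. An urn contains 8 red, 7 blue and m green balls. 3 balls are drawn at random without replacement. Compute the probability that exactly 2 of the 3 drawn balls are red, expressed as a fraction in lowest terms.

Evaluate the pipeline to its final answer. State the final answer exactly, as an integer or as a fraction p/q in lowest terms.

308/969

Part 1: a(2) = -2*(-28) + 1*(-48) = 8; iterating: a(2)=8, a(3)=-44, a(4)=96, a(5)=-236, a(6)=568, a(7)=-1372, a(8)=3312, a(9)=-7996, a(10)=19304, a(11)=-46604; answer -46604
Part 2: W1 = -46604; c = 6; total draws C(13,2) = 78; favorable C(7,2) = 21; P = 7/26; answer 7/26
Part 3: W2 = 7/26; threaded value p + q = 33; r = 30118; 30118 = 2 * 11 * 37^2; number of divisors = (1+1) * (1+1) * (2+1) = 12; answer 12
Part 4: W3 = 12; m = 4; total draws C(19,3) = 969; favorable C(8,2)*C(11,1) = 308; P = 308/969; answer 308/969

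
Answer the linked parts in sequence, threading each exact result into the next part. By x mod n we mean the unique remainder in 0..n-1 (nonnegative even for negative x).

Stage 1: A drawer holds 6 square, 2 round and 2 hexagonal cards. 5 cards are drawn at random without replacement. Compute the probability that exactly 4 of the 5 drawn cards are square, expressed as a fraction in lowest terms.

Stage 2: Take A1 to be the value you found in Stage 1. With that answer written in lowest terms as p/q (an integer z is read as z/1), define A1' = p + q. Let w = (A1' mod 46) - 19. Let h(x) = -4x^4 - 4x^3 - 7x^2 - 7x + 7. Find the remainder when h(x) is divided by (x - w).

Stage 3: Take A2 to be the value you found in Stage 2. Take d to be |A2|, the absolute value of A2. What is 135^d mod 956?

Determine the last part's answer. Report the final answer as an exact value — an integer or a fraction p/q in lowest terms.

Stage 1: total draws C(10,5) = 252; favorable C(6,4)*C(4,1) = 60; P = 5/21; answer 5/21
Stage 2: A1 = 5/21; threaded value p + q = 26; w = 7; remainder = value at the root: -4*(7)^4 - 4*(7)^3 - 7*(7)^2 - 7*(7)^1 + 7 = (-9604) + (-1372) + (-343) + (-49) + (7) = -11361; answer -11361
Stage 3: A2 = -11361; d = 11361; squarings mod 956: 135^1=135, 135^2=61, 135^4=853, 135^8=93, 135^16=45, 135^32=113, 135^64=341, 135^128=605, 135^256=833, 135^512=789, 135^1024=165, 135^2048=457, 135^4096=441, 135^8192=413; 135^11361 = 135^1 * 135^32 * 135^64 * 135^1024 * 135^2048 * 135^8192 = 163 (mod 956); answer 163

163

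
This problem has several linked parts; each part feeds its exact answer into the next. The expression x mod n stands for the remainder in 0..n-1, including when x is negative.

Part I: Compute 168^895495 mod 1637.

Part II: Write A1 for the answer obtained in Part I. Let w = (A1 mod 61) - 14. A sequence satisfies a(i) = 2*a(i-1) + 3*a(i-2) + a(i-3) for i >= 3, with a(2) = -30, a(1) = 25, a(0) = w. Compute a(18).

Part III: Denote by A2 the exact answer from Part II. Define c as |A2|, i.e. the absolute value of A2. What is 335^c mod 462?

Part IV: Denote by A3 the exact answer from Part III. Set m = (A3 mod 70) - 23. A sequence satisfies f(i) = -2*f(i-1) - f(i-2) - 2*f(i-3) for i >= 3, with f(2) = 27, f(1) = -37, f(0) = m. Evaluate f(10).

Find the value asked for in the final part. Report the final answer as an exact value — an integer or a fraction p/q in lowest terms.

12063

Part I: squarings mod 1637: 168^1=168, 168^2=395, 168^4=510, 168^8=1454, 168^16=749, 168^32=1147, 168^64=1098, 168^128=772, 168^256=116, 168^512=360, 168^1024=277, 168^2048=1427, 168^4096=1538, 168^8192=1616, 168^16384=441, 168^32768=1315, 168^65536=553, 168^131072=1327, 168^262144=1154, 168^524288=835; 168^895495 = 168^1 * 168^2 * 168^4 * 168^512 * 168^2048 * 168^8192 * 168^32768 * 168^65536 * 168^262144 * 168^524288 = 1206 (mod 1637); answer 1206
Part II: A1 = 1206; w = 33; a(3) = 2*(-30) + 3*(25) + 1*(33) = 48; iterating: a(3)=48, a(4)=31, a(5)=176, a(6)=493, a(7)=1545, a(8)=4745, a(9)=14618, a(10)=45016, a(11)=138631, a(12)=426928, a(13)=1314765, a(14)=4048945, a(15)=12469113, a(16)=38399826, a(17)=118255936, a(18)=364180463; answer 364180463
Part III: A2 = 364180463; c = 364180463; squarings mod 462: 335^1=335, 335^2=421, 335^4=295, 335^8=169, 335^16=379, 335^32=421, 335^64=295, 335^128=169, 335^256=379, 335^512=421, 335^1024=295, 335^2048=169, 335^4096=379, 335^8192=421, 335^16384=295, 335^32768=169, 335^65536=379, 335^131072=421, 335^262144=295, 335^524288=169, 335^1048576=379, 335^2097152=421, 335^4194304=295, 335^8388608=169, 335^16777216=379, 335^33554432=421, 335^67108864=295, 335^134217728=169, 335^268435456=379; 335^364180463 = 335^1 * 335^2 * 335^4 * 335^8 * 335^32 * 335^64 * 335^128 * 335^256 * 335^512 * 335^4096 * 335^8192 * 335^16384 * 335^32768 * 335^262144 * 335^1048576 * 335^2097152 * 335^8388608 * 335^16777216 * 335^67108864 * 335^268435456 = 125 (mod 462); answer 125
Part IV: A3 = 125; m = 32; f(3) = -2*(27) - 1*(-37) - 2*(32) = -81; iterating: f(3)=-81, f(4)=209, f(5)=-391, f(6)=735, f(7)=-1497, f(8)=3041, f(9)=-6055, f(10)=12063; answer 12063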